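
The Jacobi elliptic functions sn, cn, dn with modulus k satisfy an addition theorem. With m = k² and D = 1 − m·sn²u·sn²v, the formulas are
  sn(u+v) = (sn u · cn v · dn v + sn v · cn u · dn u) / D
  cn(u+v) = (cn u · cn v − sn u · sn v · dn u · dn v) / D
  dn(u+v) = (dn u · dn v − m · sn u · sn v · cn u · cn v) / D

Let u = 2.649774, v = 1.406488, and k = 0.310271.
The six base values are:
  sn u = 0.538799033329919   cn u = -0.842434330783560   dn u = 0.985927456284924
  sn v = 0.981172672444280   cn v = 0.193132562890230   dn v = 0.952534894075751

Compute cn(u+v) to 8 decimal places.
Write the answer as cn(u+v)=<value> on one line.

m = k² = 0.096268093441
D = 1 − m·sn²u·sn²v = 0.9730953792785211
cn(u+v) = (cn u·cn v − sn u·sn v·dn u·dn v)/D = -0.6591773271281028/0.9730953792785211 = -0.6774025868017527

cn(u+v)=-0.67740259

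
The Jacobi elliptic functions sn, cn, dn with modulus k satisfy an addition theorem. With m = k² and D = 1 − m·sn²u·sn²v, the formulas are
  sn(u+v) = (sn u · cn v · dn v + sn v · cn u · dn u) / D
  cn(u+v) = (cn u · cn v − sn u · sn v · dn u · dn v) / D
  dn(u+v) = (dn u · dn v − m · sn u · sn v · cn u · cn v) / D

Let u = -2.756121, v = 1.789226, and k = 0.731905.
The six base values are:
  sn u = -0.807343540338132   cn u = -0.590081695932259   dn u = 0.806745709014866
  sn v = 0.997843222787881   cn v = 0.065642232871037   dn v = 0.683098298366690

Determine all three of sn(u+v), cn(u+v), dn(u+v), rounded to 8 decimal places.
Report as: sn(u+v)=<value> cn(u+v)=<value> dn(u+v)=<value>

m = k² = 0.535684929025
D = 1 − m·sn²u·sn²v = 0.6523431413576611
sn(u+v) = (sn u·cn v·dn v + sn v·cn u·dn u)/D = -0.5112205143894021/0.6523431413576611 = -0.7836681065205138
cn(u+v) = (cn u·cn v − sn u·sn v·dn u·dn v)/D = 0.4052223583957535/0.6523431413576611 = 0.6211797636936933
dn(u+v) = (dn u·dn v − m·sn u·sn v·cn u·cn v)/D = 0.5343708811899308/0.6523431413576611 = 0.8191561270618932

sn(u+v)=-0.78366811 cn(u+v)=0.62117976 dn(u+v)=0.81915613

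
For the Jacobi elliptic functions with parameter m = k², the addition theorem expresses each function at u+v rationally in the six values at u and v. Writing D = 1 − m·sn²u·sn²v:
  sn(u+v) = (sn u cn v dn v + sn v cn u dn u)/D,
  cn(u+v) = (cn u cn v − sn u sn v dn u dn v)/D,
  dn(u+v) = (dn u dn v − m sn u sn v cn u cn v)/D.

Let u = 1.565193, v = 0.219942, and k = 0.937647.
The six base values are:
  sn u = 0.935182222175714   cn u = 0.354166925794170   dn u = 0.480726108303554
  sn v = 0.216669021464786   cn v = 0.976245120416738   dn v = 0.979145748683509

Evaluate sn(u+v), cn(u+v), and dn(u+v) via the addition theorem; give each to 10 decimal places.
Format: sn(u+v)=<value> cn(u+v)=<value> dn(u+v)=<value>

sn(u+v)=0.9656747774 cn(u+v)=0.2597541613 dn(u+v)=0.4244272158

m = k² = 0.879181896609
D = 1 − m·sn²u·sn²v = 0.9639035189852015
sn(u+v) = (sn u·cn v·dn v + sn v·cn u·dn u)/D = 0.9308173161189524/0.9639035189852015 = 0.9656747773873859
cn(u+v) = (cn u·cn v − sn u·sn v·dn u·dn v)/D = 0.2503779501576866/0.9639035189852015 = 0.2597541613099252
dn(u+v) = (dn u·dn v − m·sn u·sn v·cn u·cn v)/D = 0.4091068868893187/0.9639035189852015 = 0.4244272158276036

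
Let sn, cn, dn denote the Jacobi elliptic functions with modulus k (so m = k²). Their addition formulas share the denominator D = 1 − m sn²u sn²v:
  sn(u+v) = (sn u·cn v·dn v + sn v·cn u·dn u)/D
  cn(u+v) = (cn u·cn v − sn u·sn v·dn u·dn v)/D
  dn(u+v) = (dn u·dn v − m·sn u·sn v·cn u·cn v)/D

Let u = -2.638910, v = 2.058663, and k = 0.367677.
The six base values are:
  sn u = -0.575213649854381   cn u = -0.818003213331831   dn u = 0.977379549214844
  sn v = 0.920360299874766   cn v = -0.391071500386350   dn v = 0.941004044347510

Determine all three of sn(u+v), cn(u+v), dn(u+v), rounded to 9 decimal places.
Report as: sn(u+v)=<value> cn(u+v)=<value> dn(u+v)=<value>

sn(u+v)=-0.544790433 cn(u+v)=0.838572230 dn(u+v)=0.979733199

m = k² = 0.135186376329
D = 1 − m·sn²u·sn²v = 0.9621115318003147
sn(u+v) = (sn u·cn v·dn v + sn v·cn u·dn u)/D = -0.5241491579349044/0.9621115318003147 = -0.544790432928405
cn(u+v) = (cn u·cn v − sn u·sn v·dn u·dn v)/D = 0.8068000123074359/0.9621115318003147 = 0.8385722295602693
dn(u+v) = (dn u·dn v − m·sn u·sn v·cn u·cn v)/D = 0.9426126087370585/0.9621115318003147 = 0.9797331988872749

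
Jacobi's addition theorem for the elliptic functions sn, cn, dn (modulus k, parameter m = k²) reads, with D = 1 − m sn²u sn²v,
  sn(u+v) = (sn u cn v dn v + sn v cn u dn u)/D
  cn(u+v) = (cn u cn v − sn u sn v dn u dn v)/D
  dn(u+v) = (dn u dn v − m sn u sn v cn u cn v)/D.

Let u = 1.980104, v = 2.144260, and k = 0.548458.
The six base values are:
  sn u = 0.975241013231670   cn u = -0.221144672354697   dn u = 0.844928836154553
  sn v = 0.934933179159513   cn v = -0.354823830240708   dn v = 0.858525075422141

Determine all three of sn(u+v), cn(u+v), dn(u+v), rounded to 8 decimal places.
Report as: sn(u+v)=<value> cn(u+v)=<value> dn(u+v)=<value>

sn(u+v)=-0.62909915 cn(u+v)=-0.77732507 dn(u+v)=0.93859002

m = k² = 0.300806177764
D = 1 − m·sn²u·sn²v = 0.7499241174706503
sn(u+v) = (sn u·cn v·dn v + sn v·cn u·dn u)/D = -0.4717766222899148/0.7499241174706503 = -0.6290991465658239
cn(u+v) = (cn u·cn v − sn u·sn v·dn u·dn v)/D = -0.5829348167890238/0.7499241174706503 = -0.7773250695752402
dn(u+v) = (dn u·dn v − m·sn u·sn v·cn u·cn v)/D = 0.7038712908001654/0.7499241174706503 = 0.9385900178463226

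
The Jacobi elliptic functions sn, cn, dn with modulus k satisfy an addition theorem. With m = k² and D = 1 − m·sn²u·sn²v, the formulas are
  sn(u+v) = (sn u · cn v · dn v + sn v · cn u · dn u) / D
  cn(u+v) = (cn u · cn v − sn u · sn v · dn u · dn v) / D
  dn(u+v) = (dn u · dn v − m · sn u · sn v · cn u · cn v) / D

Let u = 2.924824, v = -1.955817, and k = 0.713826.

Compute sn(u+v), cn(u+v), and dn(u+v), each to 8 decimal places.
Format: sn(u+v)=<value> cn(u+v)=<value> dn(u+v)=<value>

sn u = 0.6902202507546055, cn u = -0.7235993404144655, dn u = 0.870200843382275
sn v = -0.9978506358843749, cn v = -0.06552944731301057, dn v = 0.7018835332214233
m = k² = 0.509547558276
D = 1 − m·sn²u·sn²v = 0.7582919047665981
sn(u+v) = (sn u·cn v·dn v + sn v·cn u·dn u)/D = 0.5965773338461018/0.7582919047665981 = 0.7867383656558065
cn(u+v) = (cn u·cn v − sn u·sn v·dn u·dn v)/D = 0.468083430144277/0.7582919047665981 = 0.6172865979472019
dn(u+v) = (dn u·dn v − m·sn u·sn v·cn u·cn v)/D = 0.6274203822836549/0.7582919047665981 = 0.8274127395264422

sn(u+v)=0.78673837 cn(u+v)=0.61728660 dn(u+v)=0.82741274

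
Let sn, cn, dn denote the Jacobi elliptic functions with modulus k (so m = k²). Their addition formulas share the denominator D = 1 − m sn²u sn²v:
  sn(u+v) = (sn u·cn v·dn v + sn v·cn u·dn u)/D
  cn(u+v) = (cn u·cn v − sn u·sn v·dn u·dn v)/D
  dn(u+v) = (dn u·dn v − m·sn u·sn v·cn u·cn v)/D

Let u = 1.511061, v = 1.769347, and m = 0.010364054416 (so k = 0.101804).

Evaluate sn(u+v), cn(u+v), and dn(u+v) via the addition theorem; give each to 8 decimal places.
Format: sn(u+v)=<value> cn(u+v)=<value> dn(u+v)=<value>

sn(u+v)=-0.13025266 cn(u+v)=-0.99148083 dn(u+v)=0.99991208

sn u = 0.9979846792186397, cn u = 0.06345533897844108, dn u = 0.994825450658906
sn v = 0.9813450881108805, cn v = -0.1922545657212028, dn v = 0.9949969949087724
m = k² = 0.010364054416
D = 1 − m·sn²u·sn²v = 0.9900592090928771
sn(u+v) = (sn u·cn v·dn v + sn v·cn u·dn u)/D = -0.1289578411352927/0.9900592090928771 = -0.1302526555492048
cn(u+v) = (cn u·cn v − sn u·sn v·dn u·dn v)/D = -0.9816247311062094/0.9900592090928771 = -0.9914808347731086
dn(u+v) = (dn u·dn v − m·sn u·sn v·cn u·cn v)/D = 0.9899721622305054/0.9900592090928771 = 0.9999120791346899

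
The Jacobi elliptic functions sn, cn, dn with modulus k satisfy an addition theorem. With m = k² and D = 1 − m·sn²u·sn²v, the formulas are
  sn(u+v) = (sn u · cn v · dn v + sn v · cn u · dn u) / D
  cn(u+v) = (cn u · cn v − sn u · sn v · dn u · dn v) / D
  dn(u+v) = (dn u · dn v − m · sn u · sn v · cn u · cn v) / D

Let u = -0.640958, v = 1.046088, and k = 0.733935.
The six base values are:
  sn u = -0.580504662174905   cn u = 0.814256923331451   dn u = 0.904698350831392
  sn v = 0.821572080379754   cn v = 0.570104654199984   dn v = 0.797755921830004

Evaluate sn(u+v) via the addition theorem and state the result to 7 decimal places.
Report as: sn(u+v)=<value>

sn(u+v)=0.3888429

m = k² = 0.538660584225
D = 1 − m·sn²u·sn²v = 0.8774769029400039
sn(u+v) = (sn u·cn v·dn v + sn v·cn u·dn u)/D = 0.3412006846679715/0.8774769029400039 = 0.3888429239844055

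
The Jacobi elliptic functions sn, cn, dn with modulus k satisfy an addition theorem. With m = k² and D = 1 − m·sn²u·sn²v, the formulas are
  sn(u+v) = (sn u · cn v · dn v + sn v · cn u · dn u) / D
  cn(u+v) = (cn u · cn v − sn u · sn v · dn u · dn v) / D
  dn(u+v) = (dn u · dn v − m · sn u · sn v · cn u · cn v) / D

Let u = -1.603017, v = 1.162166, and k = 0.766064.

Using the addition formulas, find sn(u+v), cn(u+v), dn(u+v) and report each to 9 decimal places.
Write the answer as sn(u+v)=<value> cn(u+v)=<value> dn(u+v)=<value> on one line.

sn(u+v)=-0.419440737 cn(u+v)=0.907782721 dn(u+v)=0.946971201

sn u = -0.9767455060389844, cn u = 0.2144019972683282, dn u = 0.6634173512843371
sn v = 0.8652165123819878, cn v = 0.5013984310920305, dn v = 0.7487865407032272
m = k² = 0.586854052096
D = 1 − m·sn²u·sn²v = 0.5808759813795301
sn(u+v) = (sn u·cn v·dn v + sn v·cn u·dn u)/D = -0.2436430495593936/0.5808759813795301 = -0.4194407366969494
cn(u+v) = (cn u·cn v − sn u·sn v·dn u·dn v)/D = 0.5273091788932098/0.5808759813795301 = 0.9077827209190095
dn(u+v) = (dn u·dn v − m·sn u·sn v·cn u·cn v)/D = 0.5500728254488958/0.5808759813795301 = 0.9469712005349584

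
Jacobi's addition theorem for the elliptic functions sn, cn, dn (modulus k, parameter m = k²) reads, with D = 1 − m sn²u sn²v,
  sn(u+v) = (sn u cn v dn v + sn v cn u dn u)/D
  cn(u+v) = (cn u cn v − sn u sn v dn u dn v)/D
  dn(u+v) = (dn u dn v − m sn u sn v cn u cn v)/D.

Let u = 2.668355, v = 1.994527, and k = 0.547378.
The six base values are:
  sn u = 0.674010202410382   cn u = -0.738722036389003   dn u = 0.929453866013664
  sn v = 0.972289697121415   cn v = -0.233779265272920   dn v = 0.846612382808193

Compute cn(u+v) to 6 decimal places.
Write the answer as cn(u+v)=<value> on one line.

m = k² = 0.299622674884
D = 1 − m·sn²u·sn²v = 0.8713235753408791
cn(u+v) = (cn u·cn v − sn u·sn v·dn u·dn v)/D = -0.342975361359904/0.8713235753408791 = -0.3936257104322298

cn(u+v)=-0.393626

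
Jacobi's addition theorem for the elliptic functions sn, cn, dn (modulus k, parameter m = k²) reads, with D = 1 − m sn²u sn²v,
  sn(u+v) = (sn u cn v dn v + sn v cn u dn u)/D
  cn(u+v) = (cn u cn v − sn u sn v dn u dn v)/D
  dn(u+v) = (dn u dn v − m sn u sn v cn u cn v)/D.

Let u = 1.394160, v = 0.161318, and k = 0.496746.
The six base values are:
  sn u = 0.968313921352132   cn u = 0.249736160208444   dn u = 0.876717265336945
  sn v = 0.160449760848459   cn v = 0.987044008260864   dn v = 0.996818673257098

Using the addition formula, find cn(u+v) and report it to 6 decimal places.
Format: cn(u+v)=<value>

m = k² = 0.246756588516
D = 1 − m·sn²u·sn²v = 0.9940436630611784
cn(u+v) = (cn u·cn v − sn u·sn v·dn u·dn v)/D = 0.1107220907350627/0.9940436630611784 = 0.1113855405446595

cn(u+v)=0.111386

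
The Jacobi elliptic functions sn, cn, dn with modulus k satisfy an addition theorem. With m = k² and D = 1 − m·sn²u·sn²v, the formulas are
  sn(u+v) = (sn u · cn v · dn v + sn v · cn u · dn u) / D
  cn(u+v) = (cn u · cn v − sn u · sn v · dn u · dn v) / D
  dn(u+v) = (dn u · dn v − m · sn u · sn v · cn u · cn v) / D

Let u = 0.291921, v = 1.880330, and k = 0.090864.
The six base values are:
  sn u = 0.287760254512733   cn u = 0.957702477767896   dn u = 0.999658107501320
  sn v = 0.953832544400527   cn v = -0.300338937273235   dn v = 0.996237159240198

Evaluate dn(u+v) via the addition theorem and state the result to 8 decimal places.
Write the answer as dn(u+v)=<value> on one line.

dn(u+v)=0.99716861

m = k² = 0.008256266496
D = 1 − m·sn²u·sn²v = 0.9993780011336405
dn(u+v) = (dn u·dn v − m·sn u·sn v·cn u·cn v)/D = 0.9965483750547054/0.9993780011336405 = 0.9971686128014372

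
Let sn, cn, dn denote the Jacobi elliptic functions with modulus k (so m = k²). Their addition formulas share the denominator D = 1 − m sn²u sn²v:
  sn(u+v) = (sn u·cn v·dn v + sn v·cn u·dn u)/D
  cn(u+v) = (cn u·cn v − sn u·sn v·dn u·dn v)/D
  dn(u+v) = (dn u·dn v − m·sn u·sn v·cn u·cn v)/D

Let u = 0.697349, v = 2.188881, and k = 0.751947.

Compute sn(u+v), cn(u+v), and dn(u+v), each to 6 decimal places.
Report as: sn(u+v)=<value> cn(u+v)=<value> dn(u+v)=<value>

sn u = 0.6198933301836863, cn u = 0.784686089588556, dn u = 0.8847178562535437
sn v = 0.9833780805432332, cn v = -0.1815696855400329, dn v = 0.6732134603298388
m = k² = 0.565424290809
D = 1 − m·sn²u·sn²v = 0.7898886871652484
sn(u+v) = (sn u·cn v·dn v + sn v·cn u·dn u)/D = 0.6069136716630084/0.7898886871652484 = 0.7683534167847111
cn(u+v) = (cn u·cn v − sn u·sn v·dn u·dn v)/D = -0.5055491403020737/0.7898886871652484 = -0.6400258017574448
dn(u+v) = (dn u·dn v − m·sn u·sn v·cn u·cn v)/D = 0.6447118560332903/0.7898886871652484 = 0.8162059623198699

sn(u+v)=0.768353 cn(u+v)=-0.640026 dn(u+v)=0.816206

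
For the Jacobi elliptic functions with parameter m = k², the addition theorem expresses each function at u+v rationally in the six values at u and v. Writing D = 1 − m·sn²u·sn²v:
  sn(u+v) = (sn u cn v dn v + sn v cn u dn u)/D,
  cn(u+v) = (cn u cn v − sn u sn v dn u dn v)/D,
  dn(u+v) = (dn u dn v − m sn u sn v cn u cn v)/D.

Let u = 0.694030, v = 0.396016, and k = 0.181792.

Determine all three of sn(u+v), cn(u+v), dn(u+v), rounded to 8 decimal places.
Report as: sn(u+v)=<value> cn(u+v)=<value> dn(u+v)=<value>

sn(u+v)=0.88403675 cn(u+v)=0.46741740 dn(u+v)=0.98700154

sn u = 0.6383547390832309, cn u = 0.7697423121343793, dn u = 0.9932436315727671
sn v = 0.3854399439490749, cn v = 0.9227329243115442, dn v = 0.9975420840012588
m = k² = 0.033048331264
D = 1 − m·sn²u·sn²v = 0.9979992761559178
sn(u+v) = (sn u·cn v·dn v + sn v·cn u·dn u)/D = 0.8822680371053009/0.9979992761559178 = 0.8840367505110934
cn(u+v) = (cn u·cn v − sn u·sn v·dn u·dn v)/D = 0.4664822246453719/0.9979992761559178 = 0.4674173977782457
dn(u+v) = (dn u·dn v − m·sn u·sn v·cn u·cn v)/D = 0.9850268204243782/0.9979992761559178 = 0.9870015379354715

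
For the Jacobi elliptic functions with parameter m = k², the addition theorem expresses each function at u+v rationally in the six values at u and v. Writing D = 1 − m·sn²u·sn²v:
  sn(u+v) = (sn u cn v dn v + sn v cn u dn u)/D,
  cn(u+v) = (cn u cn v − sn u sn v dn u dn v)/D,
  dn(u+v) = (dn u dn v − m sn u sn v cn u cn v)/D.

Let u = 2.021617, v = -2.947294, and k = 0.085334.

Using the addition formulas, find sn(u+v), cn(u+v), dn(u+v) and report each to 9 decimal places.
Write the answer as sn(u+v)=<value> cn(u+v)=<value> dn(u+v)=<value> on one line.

sn u = 0.9019985841920872, cn u = -0.4317389884125248, dn u = 0.9970333206574713
sn v = -0.198700443391606, cn v = -0.9800602704915546, dn v = 0.9998562383322283
m = k² = 0.007281891556
D = 1 − m·sn²u·sn²v = 0.9997660874135169
sn(u+v) = (sn u·cn v·dn v + sn v·cn u·dn u)/D = -0.7983536625145518/0.9997660874135169 = -0.7985404511768979
cn(u+v) = (cn u·cn v − sn u·sn v·dn u·dn v)/D = 0.6018003481984146/0.9997660874135169 = 0.6019411498096772
dn(u+v) = (dn u·dn v − m·sn u·sn v·cn u·cn v)/D = 0.9974422192442574/0.9997660874135169 = 0.997675588121546

sn(u+v)=-0.798540451 cn(u+v)=0.601941150 dn(u+v)=0.997675588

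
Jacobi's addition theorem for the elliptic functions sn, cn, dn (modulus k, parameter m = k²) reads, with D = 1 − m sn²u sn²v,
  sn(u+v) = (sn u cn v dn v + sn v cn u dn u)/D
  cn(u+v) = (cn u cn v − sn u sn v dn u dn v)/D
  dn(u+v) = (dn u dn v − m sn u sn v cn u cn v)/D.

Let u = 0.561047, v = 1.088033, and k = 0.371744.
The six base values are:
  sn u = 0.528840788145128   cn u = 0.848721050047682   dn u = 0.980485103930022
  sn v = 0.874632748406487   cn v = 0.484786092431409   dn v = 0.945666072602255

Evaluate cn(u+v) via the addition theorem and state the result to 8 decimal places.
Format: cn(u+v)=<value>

cn(u+v)=-0.01795651

m = k² = 0.138193601536
D = 1 − m·sn²u·sn²v = 0.9704342233554754
cn(u+v) = (cn u·cn v − sn u·sn v·dn u·dn v)/D = -0.01742560948661529/0.9704342233554754 = -0.01795650757901208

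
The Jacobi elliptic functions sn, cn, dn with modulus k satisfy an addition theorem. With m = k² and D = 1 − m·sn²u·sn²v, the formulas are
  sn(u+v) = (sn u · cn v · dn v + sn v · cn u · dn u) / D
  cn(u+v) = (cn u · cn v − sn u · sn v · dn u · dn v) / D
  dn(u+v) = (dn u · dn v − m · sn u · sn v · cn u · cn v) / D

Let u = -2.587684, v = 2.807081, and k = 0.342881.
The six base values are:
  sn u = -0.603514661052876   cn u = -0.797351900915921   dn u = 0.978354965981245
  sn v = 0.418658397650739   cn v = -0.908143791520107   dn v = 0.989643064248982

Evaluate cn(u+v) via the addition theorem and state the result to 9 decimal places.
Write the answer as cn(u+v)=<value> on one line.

m = k² = 0.117567380161
D = 1 − m·sn²u·sn²v = 0.9924944572316044
cn(u+v) = (cn u·cn v − sn u·sn v·dn u·dn v)/D = 0.9687474761616181/0.9924944572316044 = 0.9760734370887829

cn(u+v)=0.976073437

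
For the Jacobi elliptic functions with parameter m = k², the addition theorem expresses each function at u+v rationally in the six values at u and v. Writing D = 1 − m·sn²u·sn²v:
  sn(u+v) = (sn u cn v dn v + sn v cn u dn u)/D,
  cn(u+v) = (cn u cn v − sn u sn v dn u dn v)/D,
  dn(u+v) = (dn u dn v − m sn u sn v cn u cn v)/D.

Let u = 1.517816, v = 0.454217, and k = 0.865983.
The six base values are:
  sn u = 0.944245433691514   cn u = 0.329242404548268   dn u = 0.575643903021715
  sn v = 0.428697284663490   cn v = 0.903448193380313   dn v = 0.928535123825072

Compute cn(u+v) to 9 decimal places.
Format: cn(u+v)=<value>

m = k² = 0.749926556289
D = 1 − m·sn²u·sn²v = 0.8771175150711927
cn(u+v) = (cn u·cn v − sn u·sn v·dn u·dn v)/D = 0.08108802580806928/0.8771175150711927 = 0.09244830300930387

cn(u+v)=0.092448303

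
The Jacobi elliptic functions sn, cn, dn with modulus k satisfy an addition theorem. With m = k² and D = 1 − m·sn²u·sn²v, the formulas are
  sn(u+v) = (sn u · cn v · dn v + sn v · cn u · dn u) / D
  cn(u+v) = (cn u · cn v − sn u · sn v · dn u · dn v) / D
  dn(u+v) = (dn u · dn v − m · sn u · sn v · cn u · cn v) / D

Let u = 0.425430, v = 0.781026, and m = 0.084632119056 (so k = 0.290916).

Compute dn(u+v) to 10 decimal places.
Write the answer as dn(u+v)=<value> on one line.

sn u = 0.4117588016292816, cn u = 0.9112928669098743, dn u = 0.9927995875693279
sn v = 0.6997787260960516, cn v = 0.714359667466877, dn v = 0.9790589742961996
m = k² = 0.084632119056
D = 1 − m·sn²u·sn²v = 0.9929734447019961
dn(u+v) = (dn u·dn v − m·sn u·sn v·cn u·cn v)/D = 0.9561343457008481/0.9929734447019961 = 0.9629002173243375

dn(u+v)=0.9629002173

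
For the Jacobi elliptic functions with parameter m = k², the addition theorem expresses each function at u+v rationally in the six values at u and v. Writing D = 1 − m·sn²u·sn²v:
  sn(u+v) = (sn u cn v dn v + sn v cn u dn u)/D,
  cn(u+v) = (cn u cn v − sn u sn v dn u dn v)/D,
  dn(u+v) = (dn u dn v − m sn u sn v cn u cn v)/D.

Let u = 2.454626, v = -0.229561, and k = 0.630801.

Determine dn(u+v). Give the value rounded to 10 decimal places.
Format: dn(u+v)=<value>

dn(u+v)=0.8060001317

sn u = 0.8567629775643215, cn u = -0.5157103841063489, dn u = 0.8413780968093653
sn v = -0.2267777209438675, cn v = 0.9739465412862789, dn v = 0.9897152297380478
m = k² = 0.397909901601
D = 1 − m·sn²u·sn²v = 0.9849787213625002
dn(u+v) = (dn u·dn v − m·sn u·sn v·cn u·cn v)/D = 0.7938929791562074/0.9849787213625002 = 0.8060001317165837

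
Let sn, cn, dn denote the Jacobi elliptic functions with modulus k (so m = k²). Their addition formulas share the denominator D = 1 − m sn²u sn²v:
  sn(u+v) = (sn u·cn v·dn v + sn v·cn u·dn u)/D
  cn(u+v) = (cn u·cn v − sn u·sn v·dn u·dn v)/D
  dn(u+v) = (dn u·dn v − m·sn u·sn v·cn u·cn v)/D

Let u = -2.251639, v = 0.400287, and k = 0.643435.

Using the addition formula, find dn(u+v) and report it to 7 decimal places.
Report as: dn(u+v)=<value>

dn(u+v)=0.7661492

sn u = -0.9356924717594123, cn u = -0.3528166638535678, dn u = 0.7984528946007253
sn v = 0.3857433509461308, cn v = 0.9226061278795249, dn v = 0.9687086126768195
m = k² = 0.414008599225
D = 1 − m·sn²u·sn²v = 0.9460647706090083
dn(u+v) = (dn u·dn v − m·sn u·sn v·cn u·cn v)/D = 0.7248267618194735/0.9460647706090083 = 0.7661491943652888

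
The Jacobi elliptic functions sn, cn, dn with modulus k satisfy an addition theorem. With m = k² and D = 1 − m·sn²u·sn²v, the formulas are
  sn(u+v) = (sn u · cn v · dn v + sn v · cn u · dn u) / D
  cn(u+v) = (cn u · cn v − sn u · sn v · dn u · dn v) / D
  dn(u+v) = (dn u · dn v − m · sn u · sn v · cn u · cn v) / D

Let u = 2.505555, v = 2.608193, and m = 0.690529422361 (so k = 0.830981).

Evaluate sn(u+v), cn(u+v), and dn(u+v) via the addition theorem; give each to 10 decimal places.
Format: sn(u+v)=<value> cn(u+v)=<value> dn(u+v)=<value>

sn u = 0.968285538744055, cn u = -0.2498461835993, dn u = 0.5937807469924994
sn v = 0.9509790724151945, cn v = -0.3092552405834641, dn v = 0.6127903276014383
m = k² = 0.690529422361
D = 1 − m·sn²u·sn²v = 0.4144944730274981
sn(u+v) = (sn u·cn v·dn v + sn v·cn u·dn u)/D = -0.3245798664168883/0.4144944730274981 = -0.7830740517385748
cn(u+v) = (cn u·cn v − sn u·sn v·dn u·dn v)/D = -0.257785915998408/0.4144944730274981 = -0.6219284761881641
dn(u+v) = (dn u·dn v − m·sn u·sn v·cn u·cn v)/D = 0.3147331417834408/0.4144944730274981 = 0.7593180663775969

sn(u+v)=-0.7830740517 cn(u+v)=-0.6219284762 dn(u+v)=0.7593180664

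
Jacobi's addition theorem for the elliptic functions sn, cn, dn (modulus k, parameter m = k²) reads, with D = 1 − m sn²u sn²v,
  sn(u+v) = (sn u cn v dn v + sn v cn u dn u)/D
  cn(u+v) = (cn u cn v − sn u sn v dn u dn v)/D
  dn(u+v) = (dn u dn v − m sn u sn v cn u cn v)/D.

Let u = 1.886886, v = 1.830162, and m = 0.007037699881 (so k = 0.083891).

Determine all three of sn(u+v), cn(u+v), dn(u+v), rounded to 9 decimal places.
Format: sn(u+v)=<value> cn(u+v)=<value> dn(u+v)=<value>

sn(u+v)=-0.539381592 cn(u+v)=-0.842061458 dn(u+v)=0.998975728

sn u = 0.9516460738799769, cn u = -0.3071965984004795, dn u = 0.9968081290287662
sn v = 0.9674849767297735, cn v = -0.2529284875259994, dn v = 0.9967008185134138
m = k² = 0.007037699881
D = 1 − m·sn²u·sn²v = 0.9940341803131125
sn(u+v) = (sn u·cn v·dn v + sn v·cn u·dn u)/D = -0.5361637383821334/0.9940341803131125 = -0.5393815917006459
cn(u+v) = (cn u·cn v − sn u·sn v·dn u·dn v)/D = -0.8370378708725529/0.9940341803131125 = -0.8420614576944356
dn(u+v) = (dn u·dn v − m·sn u·sn v·cn u·cn v)/D = 0.9930160185550281/0.9940341803131125 = 0.9989757276175718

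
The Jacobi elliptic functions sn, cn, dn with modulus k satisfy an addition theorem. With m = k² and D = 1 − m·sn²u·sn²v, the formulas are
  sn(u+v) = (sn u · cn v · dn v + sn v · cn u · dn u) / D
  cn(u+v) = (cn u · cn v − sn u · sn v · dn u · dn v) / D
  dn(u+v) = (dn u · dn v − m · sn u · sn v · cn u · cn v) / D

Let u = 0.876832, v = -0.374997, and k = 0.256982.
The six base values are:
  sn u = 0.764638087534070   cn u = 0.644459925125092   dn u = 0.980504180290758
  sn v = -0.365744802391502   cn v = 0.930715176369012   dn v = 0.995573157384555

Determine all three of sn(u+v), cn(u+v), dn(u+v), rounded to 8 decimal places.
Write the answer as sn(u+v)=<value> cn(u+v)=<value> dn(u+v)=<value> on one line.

m = k² = 0.066039748324
D = 1 − m·sn²u·sn²v = 0.9948349611852791
sn(u+v) = (sn u·cn v·dn v + sn v·cn u·dn u)/D = 0.4773973146094832/0.9948349611852791 = 0.4798758922190434
cn(u+v) = (cn u·cn v − sn u·sn v·dn u·dn v)/D = 0.8728049060358047/0.9948349611852791 = 0.8773363825050099
dn(u+v) = (dn u·dn v − m·sn u·sn v·cn u·cn v)/D = 0.98724140922671/0.9948349611852791 = 0.9923670234211291

sn(u+v)=0.47987589 cn(u+v)=0.87733638 dn(u+v)=0.99236702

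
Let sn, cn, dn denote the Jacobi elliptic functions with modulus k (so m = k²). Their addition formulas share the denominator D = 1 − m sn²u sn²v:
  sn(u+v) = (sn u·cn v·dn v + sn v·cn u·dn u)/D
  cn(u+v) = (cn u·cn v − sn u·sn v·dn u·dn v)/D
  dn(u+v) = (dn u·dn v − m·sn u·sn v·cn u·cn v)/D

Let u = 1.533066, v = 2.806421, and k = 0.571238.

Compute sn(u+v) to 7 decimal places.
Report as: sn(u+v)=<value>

sn(u+v)=-0.7504120

sn u = 0.986962106482298, cn u = 0.1609527892520817, dn u = 0.8259180001514171
sn v = 0.5963674006307137, cn v = -0.8027116066589332, dn v = 0.9401837606188407
m = k² = 0.326312852644
D = 1 − m·sn²u·sn²v = 0.8869519883435319
sn(u+v) = (sn u·cn v·dn v + sn v·cn u·dn u)/D = -0.6655793772858635/0.8869519883435319 = -0.7504119569413187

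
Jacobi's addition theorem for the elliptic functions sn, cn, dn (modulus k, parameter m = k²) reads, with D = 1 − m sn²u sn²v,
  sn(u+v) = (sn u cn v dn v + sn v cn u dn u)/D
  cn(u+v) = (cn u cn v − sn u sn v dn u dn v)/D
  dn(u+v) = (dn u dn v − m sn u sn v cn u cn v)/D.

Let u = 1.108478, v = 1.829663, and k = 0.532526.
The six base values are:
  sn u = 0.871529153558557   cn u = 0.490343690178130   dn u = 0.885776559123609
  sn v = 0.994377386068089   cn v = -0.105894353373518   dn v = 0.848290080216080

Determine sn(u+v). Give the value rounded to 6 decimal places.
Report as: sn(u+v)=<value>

sn(u+v)=0.449298

m = k² = 0.283583940676
D = 1 − m·sn²u·sn²v = 0.7870155239012213
sn(u+v) = (sn u·cn v·dn v + sn v·cn u·dn u)/D = 0.3536041437382503/0.7870155239012213 = 0.4492975462357352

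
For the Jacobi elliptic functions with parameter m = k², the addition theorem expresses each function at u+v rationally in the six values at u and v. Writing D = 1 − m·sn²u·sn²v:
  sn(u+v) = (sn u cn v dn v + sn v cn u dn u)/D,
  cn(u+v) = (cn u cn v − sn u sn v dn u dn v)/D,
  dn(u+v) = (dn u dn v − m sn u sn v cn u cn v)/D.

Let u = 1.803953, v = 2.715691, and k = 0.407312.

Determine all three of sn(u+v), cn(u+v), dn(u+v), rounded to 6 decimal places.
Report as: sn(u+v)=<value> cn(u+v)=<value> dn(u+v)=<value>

sn u = 0.9891771848201716, cn u = -0.1467259248777802, dn u = 0.9152423604192126
sn v = 0.5355679924995644, cn v = -0.8444921109222907, dn v = 0.9759167555091328
m = k² = 0.165903065344
D = 1 − m·sn²u·sn²v = 0.9534379792128651
sn(u+v) = (sn u·cn v·dn v + sn v·cn u·dn u)/D = -0.8871556433748557/0.9534379792128651 = -0.9304807053178955
cn(u+v) = (cn u·cn v − sn u·sn v·dn u·dn v)/D = -0.3492833300254359/0.9534379792128651 = -0.366340902754677
dn(u+v) = (dn u·dn v − m·sn u·sn v·cn u·cn v)/D = 0.8823099113407131/0.9534379792128651 = 0.9253983275022529

sn(u+v)=-0.930481 cn(u+v)=-0.366341 dn(u+v)=0.925398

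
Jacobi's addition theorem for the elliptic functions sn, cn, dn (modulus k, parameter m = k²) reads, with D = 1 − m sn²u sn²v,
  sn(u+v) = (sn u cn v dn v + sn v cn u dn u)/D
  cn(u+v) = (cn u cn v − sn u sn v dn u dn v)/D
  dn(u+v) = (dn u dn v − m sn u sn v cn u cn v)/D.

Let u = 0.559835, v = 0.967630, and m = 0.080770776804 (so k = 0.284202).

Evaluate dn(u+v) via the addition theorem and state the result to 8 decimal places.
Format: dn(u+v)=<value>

sn u = 0.5291672020405589, cn u = 0.8485175733504677, dn u = 0.9886266911526201
sn v = 0.8177757561040037, cn v = 0.5755369777247376, dn v = 0.9726170687844342
m = k² = 0.080770776804
D = 1 − m·sn²u·sn²v = 0.9848745411132816
dn(u+v) = (dn u·dn v − m·sn u·sn v·cn u·cn v)/D = 0.9444859034575817/0.9848745411132816 = 0.9589910836663058

dn(u+v)=0.95899108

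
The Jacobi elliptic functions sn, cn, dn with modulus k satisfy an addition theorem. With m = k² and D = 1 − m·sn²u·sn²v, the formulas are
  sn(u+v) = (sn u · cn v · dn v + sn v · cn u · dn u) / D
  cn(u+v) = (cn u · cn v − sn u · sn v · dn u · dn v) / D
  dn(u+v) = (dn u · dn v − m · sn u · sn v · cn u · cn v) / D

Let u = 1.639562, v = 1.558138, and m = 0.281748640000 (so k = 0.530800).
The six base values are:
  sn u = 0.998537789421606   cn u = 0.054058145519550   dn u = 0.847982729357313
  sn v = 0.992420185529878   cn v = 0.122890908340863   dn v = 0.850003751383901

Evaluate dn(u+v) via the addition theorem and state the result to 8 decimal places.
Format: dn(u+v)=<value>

m = k² = 0.28174864
D = 1 − m·sn²u·sn²v = 0.723317292289655
dn(u+v) = (dn u·dn v − m·sn u·sn v·cn u·cn v)/D = 0.7189336765781454/0.723317292289655 = 0.9939395673817872

dn(u+v)=0.99393957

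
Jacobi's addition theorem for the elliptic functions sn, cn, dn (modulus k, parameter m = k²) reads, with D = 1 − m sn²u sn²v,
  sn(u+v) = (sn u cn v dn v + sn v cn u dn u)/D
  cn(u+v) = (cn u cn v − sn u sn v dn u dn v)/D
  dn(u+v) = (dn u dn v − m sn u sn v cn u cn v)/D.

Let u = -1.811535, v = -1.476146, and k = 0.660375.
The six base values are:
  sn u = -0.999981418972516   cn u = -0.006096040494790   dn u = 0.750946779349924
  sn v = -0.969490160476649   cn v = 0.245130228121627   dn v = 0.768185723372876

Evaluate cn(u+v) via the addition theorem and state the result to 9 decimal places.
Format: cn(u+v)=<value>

m = k² = 0.436095140625
D = 1 − m·sn²u·sn²v = 0.5901245378329086
cn(u+v) = (cn u·cn v − sn u·sn v·dn u·dn v)/D = -0.5607504197235319/0.5901245378329086 = -0.9502238659364239

cn(u+v)=-0.950223866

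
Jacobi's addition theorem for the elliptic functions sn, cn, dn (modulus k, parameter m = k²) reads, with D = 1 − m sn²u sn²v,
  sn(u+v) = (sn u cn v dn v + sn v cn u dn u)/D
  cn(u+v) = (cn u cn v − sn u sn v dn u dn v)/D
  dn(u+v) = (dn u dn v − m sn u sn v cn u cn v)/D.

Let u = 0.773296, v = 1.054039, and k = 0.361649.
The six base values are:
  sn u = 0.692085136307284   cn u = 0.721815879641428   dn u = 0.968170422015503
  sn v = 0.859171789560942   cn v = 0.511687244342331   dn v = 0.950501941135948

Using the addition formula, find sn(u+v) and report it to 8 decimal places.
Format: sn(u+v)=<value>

m = k² = 0.130789999201
D = 1 − m·sn²u·sn²v = 0.9537561909819659
sn(u+v) = (sn u·cn v·dn v + sn v·cn u·dn u)/D = 0.937026620123118/0.9537561909819659 = 0.9824592794080597

sn(u+v)=0.98245928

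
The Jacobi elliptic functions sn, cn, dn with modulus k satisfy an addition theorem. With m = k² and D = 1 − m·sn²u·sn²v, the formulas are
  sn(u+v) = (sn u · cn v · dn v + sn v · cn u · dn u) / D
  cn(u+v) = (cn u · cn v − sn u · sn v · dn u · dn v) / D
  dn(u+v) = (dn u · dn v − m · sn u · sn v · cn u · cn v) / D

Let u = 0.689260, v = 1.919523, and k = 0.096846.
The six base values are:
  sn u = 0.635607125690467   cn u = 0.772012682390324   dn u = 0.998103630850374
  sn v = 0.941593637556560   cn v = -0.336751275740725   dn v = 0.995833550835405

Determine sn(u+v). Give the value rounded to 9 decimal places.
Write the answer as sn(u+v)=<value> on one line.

sn(u+v)=0.514121163

m = k² = 0.009379147716
D = 1 − m·sn²u·sn²v = 0.9966405520160188
sn(u+v) = (sn u·cn v·dn v + sn v·cn u·dn u)/D = 0.5123939995870616/0.9966405520160188 = 0.5141211628912587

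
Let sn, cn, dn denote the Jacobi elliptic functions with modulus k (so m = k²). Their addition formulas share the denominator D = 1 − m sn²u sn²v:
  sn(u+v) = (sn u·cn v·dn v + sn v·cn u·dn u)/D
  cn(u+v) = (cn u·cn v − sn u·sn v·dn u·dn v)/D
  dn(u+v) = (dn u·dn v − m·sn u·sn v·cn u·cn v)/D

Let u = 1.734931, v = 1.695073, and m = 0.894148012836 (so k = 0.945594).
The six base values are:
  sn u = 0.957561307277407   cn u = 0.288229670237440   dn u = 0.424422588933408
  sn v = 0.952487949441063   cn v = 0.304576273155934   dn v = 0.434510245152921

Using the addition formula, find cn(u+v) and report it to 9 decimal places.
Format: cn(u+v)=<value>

m = k² = 0.894148012836
D = 1 − m·sn²u·sn²v = 0.256190752780211
cn(u+v) = (cn u·cn v − sn u·sn v·dn u·dn v)/D = -0.08041153843313208/0.256190752780211 = -0.3138736959101645

cn(u+v)=-0.313873696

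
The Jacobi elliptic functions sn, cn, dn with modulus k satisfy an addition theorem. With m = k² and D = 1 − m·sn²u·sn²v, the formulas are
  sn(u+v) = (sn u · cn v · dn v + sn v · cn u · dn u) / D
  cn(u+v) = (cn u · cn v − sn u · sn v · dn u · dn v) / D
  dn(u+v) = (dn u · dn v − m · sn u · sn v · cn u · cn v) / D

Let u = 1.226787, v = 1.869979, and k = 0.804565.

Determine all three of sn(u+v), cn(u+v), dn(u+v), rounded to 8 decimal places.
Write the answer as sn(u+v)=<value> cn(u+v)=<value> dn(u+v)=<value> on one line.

sn(u+v)=0.74684266 cn(u+v)=-0.66500078 dn(u+v)=0.79933664

sn u = 0.8818431405941747, cn u = 0.4715428669665173, dn u = 0.7047053076436562
sn v = 0.9968091262957902, cn v = 0.07982208800465755, dn v = 0.5973270741720986
m = k² = 0.647324839225
D = 1 − m·sn²u·sn²v = 0.4998169558315037
sn(u+v) = (sn u·cn v·dn v + sn v·cn u·dn u)/D = 0.3732846254709227/0.4998169558315037 = 0.7468426613297267
cn(u+v) = (cn u·cn v − sn u·sn v·dn u·dn v)/D = -0.3323786661681286/0.4998169558315037 = -0.6650007813664065
dn(u+v) = (dn u·dn v − m·sn u·sn v·cn u·cn v)/D = 0.3995220049846102/0.4998169558315037 = 0.7993366377896461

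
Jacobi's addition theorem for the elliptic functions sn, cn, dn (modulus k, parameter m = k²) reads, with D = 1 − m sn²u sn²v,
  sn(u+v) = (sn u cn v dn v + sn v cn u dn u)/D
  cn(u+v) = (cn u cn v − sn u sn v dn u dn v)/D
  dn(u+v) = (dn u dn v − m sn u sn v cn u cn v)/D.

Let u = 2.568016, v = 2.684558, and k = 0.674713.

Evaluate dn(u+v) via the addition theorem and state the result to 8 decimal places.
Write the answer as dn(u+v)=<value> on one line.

dn(u+v)=0.74483687

sn u = 0.8386014349958657, cn u = -0.5447454756332308, dn u = 0.8245320233868943
sn v = 0.781564493210976, cn v = -0.6238244488250443, dn v = 0.8496594923617151
m = k² = 0.455237632369
D = 1 − m·sn²u·sn²v = 0.8044404629939609
dn(u+v) = (dn u·dn v − m·sn u·sn v·cn u·cn v)/D = 0.5991769128711632/0.8044404629939609 = 0.7448368654171755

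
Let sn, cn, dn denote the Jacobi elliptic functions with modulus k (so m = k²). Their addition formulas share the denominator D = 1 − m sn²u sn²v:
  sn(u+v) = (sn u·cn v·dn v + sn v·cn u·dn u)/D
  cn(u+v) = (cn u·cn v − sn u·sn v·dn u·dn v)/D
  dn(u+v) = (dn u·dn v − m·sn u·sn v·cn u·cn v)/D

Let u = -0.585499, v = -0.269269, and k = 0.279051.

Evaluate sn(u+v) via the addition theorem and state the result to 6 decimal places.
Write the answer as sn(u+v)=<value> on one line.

sn u = -0.550588708668573, cn u = 0.8347766610816771, dn u = 0.9881265275819911
sn v = -0.2657861709505522, cn v = 0.964032007420627, dn v = 0.9972457686477087
m = k² = 0.077869460601
D = 1 − m·sn²u·sn²v = 0.9983324205716433
sn(u+v) = (sn u·cn v·dn v + sn v·cn u·dn u)/D = -0.748560933191231/0.9983324205716433 = -0.7498113030954223

sn(u+v)=-0.749811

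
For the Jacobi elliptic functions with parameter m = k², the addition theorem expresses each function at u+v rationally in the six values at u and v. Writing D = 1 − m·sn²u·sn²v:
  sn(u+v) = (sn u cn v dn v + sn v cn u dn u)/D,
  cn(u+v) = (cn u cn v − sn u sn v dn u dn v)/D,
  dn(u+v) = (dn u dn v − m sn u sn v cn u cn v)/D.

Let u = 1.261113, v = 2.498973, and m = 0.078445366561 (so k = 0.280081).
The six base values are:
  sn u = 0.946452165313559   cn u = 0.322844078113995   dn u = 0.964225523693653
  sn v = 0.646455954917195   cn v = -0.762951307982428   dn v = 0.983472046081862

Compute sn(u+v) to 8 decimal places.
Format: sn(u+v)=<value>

sn(u+v)=-0.52432108

m = k² = 0.078445366561
D = 1 − m·sn²u·sn²v = 0.970634154078391
sn(u+v) = (sn u·cn v·dn v + sn v·cn u·dn u)/D = -0.5089239494464281/0.970634154078391 = -0.5243210815403948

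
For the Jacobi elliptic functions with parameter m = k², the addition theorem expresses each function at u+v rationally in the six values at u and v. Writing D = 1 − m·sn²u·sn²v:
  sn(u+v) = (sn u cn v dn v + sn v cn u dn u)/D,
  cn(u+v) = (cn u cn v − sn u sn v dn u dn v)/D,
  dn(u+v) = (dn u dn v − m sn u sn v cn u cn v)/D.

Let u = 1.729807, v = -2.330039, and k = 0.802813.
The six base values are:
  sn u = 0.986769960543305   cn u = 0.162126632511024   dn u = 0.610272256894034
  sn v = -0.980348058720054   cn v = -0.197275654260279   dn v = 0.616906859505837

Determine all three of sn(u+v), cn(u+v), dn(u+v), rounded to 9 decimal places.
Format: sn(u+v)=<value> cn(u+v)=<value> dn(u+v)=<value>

sn(u+v)=-0.547018950 cn(u+v)=0.837120223 dn(u+v)=0.898411838

m = k² = 0.644508712969
D = 1 − m·sn²u·sn²v = 0.396855711643714
sn(u+v) = (sn u·cn v·dn v + sn v·cn u·dn u)/D = -0.2170875948252937/0.396855711643714 = -0.5470189503538982
cn(u+v) = (cn u·cn v − sn u·sn v·dn u·dn v)/D = 0.3322159418769782/0.396855711643714 = 0.837120223118352
dn(u+v) = (dn u·dn v − m·sn u·sn v·cn u·cn v)/D = 0.3565398692873205/0.396855711643714 = 0.8984118379211135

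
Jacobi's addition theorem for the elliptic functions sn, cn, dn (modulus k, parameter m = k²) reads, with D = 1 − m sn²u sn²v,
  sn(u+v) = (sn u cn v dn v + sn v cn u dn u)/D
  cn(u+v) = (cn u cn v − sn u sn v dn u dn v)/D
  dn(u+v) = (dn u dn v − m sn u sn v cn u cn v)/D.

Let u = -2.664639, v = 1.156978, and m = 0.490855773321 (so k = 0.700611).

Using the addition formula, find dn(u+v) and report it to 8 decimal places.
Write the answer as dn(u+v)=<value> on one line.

dn(u+v)=0.73333652

sn u = -0.8173114760173308, cn u = -0.5761961047858377, dn u = 0.8198227254503341
sn v = 0.8725835622738087, cn v = 0.4884648675693577, dn v = 0.791366790164664
m = k² = 0.490855773321
D = 1 − m·sn²u·sn²v = 0.7503433421401395
dn(u+v) = (dn u·dn v − m·sn u·sn v·cn u·cn v)/D = 0.5502541776175299/0.7503433421401395 = 0.7333365230483521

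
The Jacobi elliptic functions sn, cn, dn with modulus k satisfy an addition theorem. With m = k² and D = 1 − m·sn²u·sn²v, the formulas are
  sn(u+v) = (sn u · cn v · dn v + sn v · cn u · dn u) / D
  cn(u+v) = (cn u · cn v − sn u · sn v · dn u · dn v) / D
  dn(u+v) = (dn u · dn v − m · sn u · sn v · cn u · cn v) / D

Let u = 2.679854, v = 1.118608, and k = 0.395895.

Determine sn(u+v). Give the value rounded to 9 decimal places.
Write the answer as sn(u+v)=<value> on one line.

sn u = 0.5579113779286544, cn u = -0.8299005328217051, dn u = 0.9753022775382138
sn v = 0.8867234705747683, cn v = 0.46230021277503, dn v = 0.9363569441808945
m = k² = 0.156732851025
D = 1 − m·sn²u·sn²v = 0.961641035201012
sn(u+v) = (sn u·cn v·dn v + sn v·cn u·dn u)/D = -0.4762098478246725/0.961641035201012 = -0.4952054149032131

sn(u+v)=-0.495205415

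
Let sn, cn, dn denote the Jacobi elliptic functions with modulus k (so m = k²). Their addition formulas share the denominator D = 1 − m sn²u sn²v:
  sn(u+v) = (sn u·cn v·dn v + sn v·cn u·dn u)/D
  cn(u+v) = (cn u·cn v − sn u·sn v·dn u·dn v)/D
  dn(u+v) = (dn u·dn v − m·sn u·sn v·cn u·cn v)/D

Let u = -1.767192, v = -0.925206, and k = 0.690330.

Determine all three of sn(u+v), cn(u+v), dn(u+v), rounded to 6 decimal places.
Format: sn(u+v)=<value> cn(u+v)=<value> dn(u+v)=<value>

sn u = -0.998806409869931, cn u = 0.048844197226891, dn u = 0.7242799431679539
sn v = -0.7660255512217317, cn v = 0.6428101235010554, dn v = 0.848739972544664
m = k² = 0.4765555089
D = 1 − m·sn²u·sn²v = 0.7210266947869405
sn(u+v) = (sn u·cn v·dn v + sn v·cn u·dn u)/D = -0.572027037458252/0.7210266947869405 = -0.7933507061444971
cn(u+v) = (cn u·cn v − sn u·sn v·dn u·dn v)/D = -0.4389357162639142/0.7210266947869405 = -0.6087648618802072
dn(u+v) = (dn u·dn v − m·sn u·sn v·cn u·cn v)/D = 0.603277230098268/0.7210266947869405 = 0.8366919483841484

sn(u+v)=-0.793351 cn(u+v)=-0.608765 dn(u+v)=0.836692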